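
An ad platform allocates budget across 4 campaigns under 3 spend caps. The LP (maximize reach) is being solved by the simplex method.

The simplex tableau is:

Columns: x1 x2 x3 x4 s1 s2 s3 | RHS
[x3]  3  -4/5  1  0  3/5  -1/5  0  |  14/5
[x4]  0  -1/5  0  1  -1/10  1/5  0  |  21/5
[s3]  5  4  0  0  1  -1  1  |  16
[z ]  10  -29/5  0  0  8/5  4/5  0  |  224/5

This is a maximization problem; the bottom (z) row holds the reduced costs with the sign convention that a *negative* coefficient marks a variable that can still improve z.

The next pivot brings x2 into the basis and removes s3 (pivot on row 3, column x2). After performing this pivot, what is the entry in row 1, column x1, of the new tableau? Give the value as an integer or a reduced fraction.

4

Pivot element is row 3, column x2: 4.
Normalize row 3: new (row 3, x1) = 5/4 = 5/4.
row 1 ← row 1 − (-4/5)·(new row 3): 3 − (-4/5)·(5/4) = 4.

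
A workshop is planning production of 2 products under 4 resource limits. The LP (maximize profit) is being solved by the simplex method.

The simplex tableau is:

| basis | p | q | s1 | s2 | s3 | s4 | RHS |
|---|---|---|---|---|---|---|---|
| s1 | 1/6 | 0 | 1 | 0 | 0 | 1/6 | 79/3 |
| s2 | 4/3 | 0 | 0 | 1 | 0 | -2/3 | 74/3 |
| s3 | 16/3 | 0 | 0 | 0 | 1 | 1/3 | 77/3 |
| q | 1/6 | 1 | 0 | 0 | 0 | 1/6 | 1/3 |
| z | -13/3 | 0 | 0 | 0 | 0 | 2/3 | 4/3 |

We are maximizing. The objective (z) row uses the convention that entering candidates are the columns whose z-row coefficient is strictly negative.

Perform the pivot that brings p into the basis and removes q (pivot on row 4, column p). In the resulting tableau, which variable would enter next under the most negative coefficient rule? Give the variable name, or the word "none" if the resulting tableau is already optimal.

none

Pivot element 1/6. New z-row = old z-row − (-13/3)·(row 4/(1/6)).
Updated z-row coefficients: p: 0, q: 26, s1: 0, s2: 0, s3: 0, s4: 5.
No coefficient is strictly negative; the tableau after this pivot is optimal.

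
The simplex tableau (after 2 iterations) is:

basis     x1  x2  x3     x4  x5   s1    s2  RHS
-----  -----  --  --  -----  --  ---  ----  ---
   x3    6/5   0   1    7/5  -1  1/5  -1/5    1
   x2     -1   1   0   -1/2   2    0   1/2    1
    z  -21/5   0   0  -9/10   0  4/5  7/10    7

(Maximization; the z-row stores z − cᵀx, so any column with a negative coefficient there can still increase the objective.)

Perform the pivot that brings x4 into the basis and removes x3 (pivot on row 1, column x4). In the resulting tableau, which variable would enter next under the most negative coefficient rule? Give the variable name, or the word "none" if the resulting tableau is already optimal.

Pivot element 7/5. New z-row = old z-row − (-9/10)·(row 1/(7/5)).
Updated z-row coefficients: x1: -24/7, x2: 0, x3: 9/14, x4: 0, x5: -9/14, s1: 13/14, s2: 4/7.
The most negative is -24/7 in column x1, so x1 would enter next.

x1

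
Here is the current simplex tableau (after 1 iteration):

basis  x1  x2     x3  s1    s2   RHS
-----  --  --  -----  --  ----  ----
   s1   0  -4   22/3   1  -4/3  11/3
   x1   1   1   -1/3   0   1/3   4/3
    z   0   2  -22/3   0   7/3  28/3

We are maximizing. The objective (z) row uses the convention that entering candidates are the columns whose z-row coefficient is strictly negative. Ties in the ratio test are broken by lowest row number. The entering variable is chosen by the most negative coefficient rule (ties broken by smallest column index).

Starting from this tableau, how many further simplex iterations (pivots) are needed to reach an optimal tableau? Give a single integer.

pivot: x3 in, s1 out → z = 13
pivot: x2 in, x1 out → z = 50/3
No improving column remains; optimal.

2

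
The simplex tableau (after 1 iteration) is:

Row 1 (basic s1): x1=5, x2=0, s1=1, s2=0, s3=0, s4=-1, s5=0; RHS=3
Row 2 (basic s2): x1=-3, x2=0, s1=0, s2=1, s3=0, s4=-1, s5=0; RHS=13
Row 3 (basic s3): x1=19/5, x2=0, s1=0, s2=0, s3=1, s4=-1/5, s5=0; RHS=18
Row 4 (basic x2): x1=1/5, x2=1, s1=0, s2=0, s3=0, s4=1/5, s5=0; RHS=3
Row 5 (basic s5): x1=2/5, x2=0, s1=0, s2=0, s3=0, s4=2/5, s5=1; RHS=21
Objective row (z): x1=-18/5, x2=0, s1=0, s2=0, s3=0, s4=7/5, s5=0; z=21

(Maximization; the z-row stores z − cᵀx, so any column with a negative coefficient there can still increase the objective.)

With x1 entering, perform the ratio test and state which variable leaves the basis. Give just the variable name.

s1

Ratios: row 1 (s1): 3/5 = 3/5; row 2 (s2): entry -3 ≤ 0, skip; row 3 (s3): 18/(19/5) = 90/19; row 4 (x2): 3/(1/5) = 15; row 5 (s5): 21/(2/5) = 105/2.
Minimum ratio 3/5 is in the s1 row, so s1 leaves.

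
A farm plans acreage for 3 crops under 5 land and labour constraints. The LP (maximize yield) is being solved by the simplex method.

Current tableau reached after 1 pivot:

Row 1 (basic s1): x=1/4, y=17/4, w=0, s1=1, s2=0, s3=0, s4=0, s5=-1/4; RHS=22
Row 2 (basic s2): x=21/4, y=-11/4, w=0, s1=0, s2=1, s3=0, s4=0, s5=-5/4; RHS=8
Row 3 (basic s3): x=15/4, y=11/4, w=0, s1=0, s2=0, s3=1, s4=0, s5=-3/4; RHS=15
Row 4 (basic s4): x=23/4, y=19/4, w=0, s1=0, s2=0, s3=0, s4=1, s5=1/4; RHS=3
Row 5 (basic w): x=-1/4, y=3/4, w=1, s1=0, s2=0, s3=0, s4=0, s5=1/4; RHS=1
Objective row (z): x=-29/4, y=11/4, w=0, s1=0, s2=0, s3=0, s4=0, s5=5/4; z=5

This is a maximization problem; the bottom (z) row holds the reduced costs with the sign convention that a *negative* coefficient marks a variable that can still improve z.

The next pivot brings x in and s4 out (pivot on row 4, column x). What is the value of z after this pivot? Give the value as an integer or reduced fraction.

202/23

Minimum ratio for x: 3/(23/4) = 12/23.
z changes by −(z-row coeff of x)·ratio = −(-29/4)·(12/23) = 87/23.
New z = 5 + (87/23) = 202/23.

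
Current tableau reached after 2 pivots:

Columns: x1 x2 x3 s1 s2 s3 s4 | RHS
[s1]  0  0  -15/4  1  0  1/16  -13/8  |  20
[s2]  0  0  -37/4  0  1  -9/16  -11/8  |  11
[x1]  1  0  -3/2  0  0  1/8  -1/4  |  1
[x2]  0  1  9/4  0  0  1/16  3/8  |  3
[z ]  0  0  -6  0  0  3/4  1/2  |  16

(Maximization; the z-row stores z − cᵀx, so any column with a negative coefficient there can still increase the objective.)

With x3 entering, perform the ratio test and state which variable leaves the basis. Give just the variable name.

x2

Ratios: row 1 (s1): entry -15/4 ≤ 0, skip; row 2 (s2): entry -37/4 ≤ 0, skip; row 3 (x1): entry -3/2 ≤ 0, skip; row 4 (x2): 3/(9/4) = 4/3.
Minimum ratio 4/3 is in the x2 row, so x2 leaves.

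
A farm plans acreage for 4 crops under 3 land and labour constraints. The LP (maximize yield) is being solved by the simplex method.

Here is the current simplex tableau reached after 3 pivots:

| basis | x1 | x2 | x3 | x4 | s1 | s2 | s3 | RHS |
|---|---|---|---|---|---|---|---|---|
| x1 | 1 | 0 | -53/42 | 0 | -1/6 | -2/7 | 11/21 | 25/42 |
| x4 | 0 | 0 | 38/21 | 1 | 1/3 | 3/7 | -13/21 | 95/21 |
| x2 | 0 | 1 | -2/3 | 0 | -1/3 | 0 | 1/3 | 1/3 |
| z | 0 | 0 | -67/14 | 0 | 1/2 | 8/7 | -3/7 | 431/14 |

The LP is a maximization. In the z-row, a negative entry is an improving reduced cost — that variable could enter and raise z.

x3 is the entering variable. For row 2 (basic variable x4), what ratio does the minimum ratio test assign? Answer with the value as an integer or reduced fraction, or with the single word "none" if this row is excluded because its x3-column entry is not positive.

5/2

Ratio = RHS / (x3 entry) = (95/21) / (38/21) = 5/2.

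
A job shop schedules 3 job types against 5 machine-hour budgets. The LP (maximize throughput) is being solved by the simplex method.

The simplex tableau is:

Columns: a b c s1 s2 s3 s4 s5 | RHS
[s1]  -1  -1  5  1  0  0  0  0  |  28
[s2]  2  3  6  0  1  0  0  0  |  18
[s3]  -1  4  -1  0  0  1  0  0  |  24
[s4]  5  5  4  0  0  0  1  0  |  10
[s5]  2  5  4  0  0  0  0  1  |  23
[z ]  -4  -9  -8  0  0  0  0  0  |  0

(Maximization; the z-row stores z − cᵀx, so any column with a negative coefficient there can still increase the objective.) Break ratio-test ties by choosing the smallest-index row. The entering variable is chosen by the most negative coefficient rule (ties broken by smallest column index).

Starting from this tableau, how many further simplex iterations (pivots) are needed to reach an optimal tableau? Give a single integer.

2

pivot: b in, s4 out → z = 18
pivot: c in, b out → z = 20
No improving column remains; optimal.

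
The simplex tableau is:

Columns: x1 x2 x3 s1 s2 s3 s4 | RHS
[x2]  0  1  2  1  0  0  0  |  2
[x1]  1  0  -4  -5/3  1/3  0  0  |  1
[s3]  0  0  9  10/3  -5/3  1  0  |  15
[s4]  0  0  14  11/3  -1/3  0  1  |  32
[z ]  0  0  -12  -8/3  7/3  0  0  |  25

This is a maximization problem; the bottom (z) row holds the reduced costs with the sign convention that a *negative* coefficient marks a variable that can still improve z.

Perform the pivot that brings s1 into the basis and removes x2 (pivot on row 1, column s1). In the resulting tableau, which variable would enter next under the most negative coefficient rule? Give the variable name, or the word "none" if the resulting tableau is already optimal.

Pivot element 1. New z-row = old z-row − (-8/3)·(row 1/1).
Updated z-row coefficients: x1: 0, x2: 8/3, x3: -20/3, s1: 0, s2: 7/3, s3: 0, s4: 0.
The most negative is -20/3 in column x3, so x3 would enter next.

x3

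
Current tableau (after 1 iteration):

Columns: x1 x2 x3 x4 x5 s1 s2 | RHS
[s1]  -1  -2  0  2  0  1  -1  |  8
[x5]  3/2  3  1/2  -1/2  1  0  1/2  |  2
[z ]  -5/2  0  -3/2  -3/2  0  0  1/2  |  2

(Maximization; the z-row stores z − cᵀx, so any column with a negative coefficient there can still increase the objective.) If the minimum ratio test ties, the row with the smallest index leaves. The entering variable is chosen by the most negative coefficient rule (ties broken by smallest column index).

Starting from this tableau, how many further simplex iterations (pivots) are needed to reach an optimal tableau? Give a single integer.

3

pivot: x1 in, x5 out → z = 16/3
pivot: x4 in, s1 out → z = 92/5
pivot: x3 in, x1 out → z = 20
No improving column remains; optimal.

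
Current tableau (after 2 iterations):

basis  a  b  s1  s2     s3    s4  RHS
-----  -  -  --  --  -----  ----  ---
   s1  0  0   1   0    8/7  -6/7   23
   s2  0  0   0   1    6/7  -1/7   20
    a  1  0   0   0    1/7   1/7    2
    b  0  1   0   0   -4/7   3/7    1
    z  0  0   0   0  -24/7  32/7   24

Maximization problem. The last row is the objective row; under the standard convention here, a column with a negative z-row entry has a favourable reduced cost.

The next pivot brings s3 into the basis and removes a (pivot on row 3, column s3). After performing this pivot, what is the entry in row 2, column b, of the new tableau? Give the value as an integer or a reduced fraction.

0

Pivot element is row 3, column s3: 1/7.
Normalize row 3: new (row 3, b) = 0/(1/7) = 0.
row 2 ← row 2 − (6/7)·(new row 3): 0 − (6/7)·0 = 0.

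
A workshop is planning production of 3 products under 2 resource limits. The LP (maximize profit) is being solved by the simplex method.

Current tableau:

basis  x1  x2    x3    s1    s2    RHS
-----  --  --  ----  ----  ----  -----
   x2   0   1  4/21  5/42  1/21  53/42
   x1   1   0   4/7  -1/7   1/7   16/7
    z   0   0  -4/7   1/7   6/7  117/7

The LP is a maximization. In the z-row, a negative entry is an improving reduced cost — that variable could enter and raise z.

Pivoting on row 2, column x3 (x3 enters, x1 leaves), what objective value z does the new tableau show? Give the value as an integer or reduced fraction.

19

Minimum ratio for x3: (16/7)/(4/7) = 4.
z changes by −(z-row coeff of x3)·ratio = −(-4/7)·4 = 16/7.
New z = 117/7 + (16/7) = 19.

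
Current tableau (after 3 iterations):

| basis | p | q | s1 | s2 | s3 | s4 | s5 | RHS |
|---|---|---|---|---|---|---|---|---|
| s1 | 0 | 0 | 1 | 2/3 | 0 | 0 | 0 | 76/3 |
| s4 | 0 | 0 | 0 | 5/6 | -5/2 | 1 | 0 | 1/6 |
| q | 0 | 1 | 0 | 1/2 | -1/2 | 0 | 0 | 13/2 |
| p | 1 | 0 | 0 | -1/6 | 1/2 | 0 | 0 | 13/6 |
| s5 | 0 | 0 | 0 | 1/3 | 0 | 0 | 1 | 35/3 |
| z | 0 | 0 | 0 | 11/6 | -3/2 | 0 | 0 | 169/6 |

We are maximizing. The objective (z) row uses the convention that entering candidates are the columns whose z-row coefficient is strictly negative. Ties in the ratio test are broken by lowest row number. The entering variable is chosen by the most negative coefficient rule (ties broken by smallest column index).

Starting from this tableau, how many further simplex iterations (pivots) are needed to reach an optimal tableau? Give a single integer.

1

pivot: s3 in, p out → z = 104/3
No improving column remains; optimal.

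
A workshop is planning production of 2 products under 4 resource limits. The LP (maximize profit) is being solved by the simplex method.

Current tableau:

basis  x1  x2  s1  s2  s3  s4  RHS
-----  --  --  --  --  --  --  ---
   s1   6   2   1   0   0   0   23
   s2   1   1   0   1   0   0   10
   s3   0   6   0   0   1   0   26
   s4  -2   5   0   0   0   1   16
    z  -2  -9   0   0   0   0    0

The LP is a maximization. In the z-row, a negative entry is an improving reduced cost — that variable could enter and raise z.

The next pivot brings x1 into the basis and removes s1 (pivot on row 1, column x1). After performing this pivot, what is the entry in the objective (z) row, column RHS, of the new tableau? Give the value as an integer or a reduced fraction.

23/3

Pivot element is row 1, column x1: 6.
Normalize row 1: new (row 1, RHS) = 23/6 = 23/6.
z-row ← z-row − (-2)·(new row 1): 0 − (-2)·(23/6) = 23/3.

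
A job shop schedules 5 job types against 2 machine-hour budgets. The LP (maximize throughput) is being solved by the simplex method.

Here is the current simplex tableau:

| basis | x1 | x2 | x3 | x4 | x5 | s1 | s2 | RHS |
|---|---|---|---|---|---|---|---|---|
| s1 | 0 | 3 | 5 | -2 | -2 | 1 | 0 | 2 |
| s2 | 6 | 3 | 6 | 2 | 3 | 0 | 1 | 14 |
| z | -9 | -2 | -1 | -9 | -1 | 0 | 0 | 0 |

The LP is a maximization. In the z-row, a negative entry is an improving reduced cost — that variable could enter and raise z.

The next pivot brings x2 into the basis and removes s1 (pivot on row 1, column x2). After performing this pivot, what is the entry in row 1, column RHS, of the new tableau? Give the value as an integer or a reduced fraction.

2/3

Pivot element is row 1, column x2: 3.
Normalize row 1: new (row 1, RHS) = 2/3 = 2/3.
Row 1 is the pivot row, so the entry is 2/3.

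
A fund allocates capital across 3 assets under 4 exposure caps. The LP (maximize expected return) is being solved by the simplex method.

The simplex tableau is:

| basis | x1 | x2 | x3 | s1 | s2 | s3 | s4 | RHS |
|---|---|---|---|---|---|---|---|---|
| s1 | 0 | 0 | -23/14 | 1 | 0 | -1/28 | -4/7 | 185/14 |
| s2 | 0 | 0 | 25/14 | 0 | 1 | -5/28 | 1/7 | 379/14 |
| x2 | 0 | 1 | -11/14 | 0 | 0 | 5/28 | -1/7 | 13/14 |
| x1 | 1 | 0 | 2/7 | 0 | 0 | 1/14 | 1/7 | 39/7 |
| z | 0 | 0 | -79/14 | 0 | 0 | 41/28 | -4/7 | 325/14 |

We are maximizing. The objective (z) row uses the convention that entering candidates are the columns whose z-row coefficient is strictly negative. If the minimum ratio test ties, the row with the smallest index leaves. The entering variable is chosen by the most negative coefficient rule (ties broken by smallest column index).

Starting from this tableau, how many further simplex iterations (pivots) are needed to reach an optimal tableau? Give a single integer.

2

pivot: x3 in, s2 out → z = 2719/25
pivot: s4 in, x1 out → z = 110
No improving column remains; optimal.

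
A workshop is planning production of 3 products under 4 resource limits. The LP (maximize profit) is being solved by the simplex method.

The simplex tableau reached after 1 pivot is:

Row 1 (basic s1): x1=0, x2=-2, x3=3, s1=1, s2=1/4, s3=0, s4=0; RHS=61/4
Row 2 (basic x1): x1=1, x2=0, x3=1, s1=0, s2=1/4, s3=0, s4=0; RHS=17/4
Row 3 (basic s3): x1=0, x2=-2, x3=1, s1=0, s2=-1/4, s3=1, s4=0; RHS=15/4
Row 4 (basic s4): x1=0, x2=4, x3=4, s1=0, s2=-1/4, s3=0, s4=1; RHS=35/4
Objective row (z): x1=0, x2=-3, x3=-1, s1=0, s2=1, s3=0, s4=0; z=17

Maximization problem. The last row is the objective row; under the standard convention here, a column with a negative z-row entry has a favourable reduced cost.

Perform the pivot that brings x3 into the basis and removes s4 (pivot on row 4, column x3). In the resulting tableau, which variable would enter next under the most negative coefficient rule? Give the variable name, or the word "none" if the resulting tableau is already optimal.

Pivot element 4. New z-row = old z-row − (-1)·(row 4/4).
Updated z-row coefficients: x1: 0, x2: -2, x3: 0, s1: 0, s2: 15/16, s3: 0, s4: 1/4.
The most negative is -2 in column x2, so x2 would enter next.

x2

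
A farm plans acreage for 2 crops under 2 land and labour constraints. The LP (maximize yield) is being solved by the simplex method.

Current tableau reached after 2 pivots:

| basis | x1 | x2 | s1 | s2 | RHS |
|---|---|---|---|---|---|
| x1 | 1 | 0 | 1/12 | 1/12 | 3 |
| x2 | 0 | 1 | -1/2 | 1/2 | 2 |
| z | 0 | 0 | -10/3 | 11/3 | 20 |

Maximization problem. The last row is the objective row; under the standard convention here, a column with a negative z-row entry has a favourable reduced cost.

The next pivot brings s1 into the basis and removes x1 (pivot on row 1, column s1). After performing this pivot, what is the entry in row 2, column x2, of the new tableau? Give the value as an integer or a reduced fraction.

1

Pivot element is row 1, column s1: 1/12.
Normalize row 1: new (row 1, x2) = 0/(1/12) = 0.
row 2 ← row 2 − (-1/2)·(new row 1): 1 − (-1/2)·0 = 1.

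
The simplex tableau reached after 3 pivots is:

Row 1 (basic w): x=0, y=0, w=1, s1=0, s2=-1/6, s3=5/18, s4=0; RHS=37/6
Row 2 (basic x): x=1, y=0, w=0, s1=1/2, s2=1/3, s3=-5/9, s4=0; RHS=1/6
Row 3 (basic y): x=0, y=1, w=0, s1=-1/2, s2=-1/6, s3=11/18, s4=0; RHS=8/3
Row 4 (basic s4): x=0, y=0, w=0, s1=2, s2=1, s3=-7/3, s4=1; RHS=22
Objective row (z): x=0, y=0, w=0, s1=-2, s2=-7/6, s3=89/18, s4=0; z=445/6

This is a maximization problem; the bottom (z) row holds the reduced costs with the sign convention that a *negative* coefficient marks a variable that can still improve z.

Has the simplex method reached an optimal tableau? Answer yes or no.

Column s1 has objective-row coefficient -2, which is negative; an improving pivot exists, so not yet optimal.

no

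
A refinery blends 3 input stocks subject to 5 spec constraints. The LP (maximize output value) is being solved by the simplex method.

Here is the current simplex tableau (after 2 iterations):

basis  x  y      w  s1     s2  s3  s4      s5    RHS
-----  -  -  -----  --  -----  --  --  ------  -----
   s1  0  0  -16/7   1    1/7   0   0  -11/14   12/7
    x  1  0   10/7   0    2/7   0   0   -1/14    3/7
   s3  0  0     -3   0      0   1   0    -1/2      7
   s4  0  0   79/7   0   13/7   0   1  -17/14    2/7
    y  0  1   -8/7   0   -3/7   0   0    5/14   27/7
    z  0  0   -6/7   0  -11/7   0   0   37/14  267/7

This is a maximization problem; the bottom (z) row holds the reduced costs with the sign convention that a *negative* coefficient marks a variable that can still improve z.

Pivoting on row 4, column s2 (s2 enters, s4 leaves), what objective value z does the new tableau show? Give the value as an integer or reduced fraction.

499/13

Minimum ratio for s2: (2/7)/(13/7) = 2/13.
z changes by −(z-row coeff of s2)·ratio = −(-11/7)·(2/13) = 22/91.
New z = 267/7 + (22/91) = 499/13.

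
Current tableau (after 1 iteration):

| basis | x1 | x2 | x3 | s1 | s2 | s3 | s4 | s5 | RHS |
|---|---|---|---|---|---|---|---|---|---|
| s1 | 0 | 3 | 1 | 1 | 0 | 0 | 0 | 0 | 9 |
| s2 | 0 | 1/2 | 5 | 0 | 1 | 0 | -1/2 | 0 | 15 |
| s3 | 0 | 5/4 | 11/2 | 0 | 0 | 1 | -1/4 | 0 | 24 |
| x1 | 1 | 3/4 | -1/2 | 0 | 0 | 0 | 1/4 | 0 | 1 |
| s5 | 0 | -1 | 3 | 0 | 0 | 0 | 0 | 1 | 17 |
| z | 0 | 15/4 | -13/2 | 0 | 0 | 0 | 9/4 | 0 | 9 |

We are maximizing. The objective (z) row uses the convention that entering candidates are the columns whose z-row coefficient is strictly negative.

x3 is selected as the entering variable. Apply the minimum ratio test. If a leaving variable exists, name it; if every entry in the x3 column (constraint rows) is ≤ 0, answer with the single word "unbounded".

s2

Ratios: row 1 (s1): 9/1 = 9; row 2 (s2): 15/5 = 3; row 3 (s3): 24/(11/2) = 48/11; row 4 (x1): entry -1/2 ≤ 0, skip; row 5 (s5): 17/3 = 17/3.
Minimum ratio is in the s2 row, so s2 leaves.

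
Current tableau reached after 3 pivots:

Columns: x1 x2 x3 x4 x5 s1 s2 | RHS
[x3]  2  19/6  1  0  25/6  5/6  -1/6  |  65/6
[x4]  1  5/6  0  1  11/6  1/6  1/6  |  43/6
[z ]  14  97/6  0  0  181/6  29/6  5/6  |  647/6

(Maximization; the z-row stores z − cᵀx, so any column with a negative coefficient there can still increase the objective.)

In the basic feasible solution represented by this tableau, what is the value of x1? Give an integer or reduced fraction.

x1 is nonbasic (not in the basis column), so its value in the current BFS is 0.

0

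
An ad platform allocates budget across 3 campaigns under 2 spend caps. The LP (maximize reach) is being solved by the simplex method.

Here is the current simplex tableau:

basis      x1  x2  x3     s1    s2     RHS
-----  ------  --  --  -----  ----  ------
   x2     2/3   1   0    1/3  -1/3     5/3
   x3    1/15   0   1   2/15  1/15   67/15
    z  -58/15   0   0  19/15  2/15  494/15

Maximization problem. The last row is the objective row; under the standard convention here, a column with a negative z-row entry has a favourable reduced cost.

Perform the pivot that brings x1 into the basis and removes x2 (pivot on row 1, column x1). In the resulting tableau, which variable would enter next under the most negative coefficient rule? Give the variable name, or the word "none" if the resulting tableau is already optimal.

Pivot element 2/3. New z-row = old z-row − (-58/15)·(row 1/(2/3)).
Updated z-row coefficients: x1: 0, x2: 29/5, x3: 0, s1: 16/5, s2: -9/5.
The most negative is -9/5 in column s2, so s2 would enter next.

s2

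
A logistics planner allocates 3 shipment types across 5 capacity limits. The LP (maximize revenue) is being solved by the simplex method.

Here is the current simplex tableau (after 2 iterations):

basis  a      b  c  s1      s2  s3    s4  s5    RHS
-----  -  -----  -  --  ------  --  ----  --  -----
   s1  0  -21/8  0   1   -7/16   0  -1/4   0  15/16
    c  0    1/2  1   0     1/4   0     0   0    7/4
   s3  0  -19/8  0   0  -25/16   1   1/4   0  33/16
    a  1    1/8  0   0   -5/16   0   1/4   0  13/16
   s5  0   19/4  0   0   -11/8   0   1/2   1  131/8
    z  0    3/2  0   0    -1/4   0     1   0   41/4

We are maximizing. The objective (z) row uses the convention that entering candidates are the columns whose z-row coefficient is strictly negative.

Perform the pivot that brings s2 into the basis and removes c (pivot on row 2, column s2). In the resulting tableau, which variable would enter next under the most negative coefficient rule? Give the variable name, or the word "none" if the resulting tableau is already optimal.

none

Pivot element 1/4. New z-row = old z-row − (-1/4)·(row 2/(1/4)).
Updated z-row coefficients: a: 0, b: 2, c: 1, s1: 0, s2: 0, s3: 0, s4: 1, s5: 0.
No coefficient is strictly negative; the tableau after this pivot is optimal.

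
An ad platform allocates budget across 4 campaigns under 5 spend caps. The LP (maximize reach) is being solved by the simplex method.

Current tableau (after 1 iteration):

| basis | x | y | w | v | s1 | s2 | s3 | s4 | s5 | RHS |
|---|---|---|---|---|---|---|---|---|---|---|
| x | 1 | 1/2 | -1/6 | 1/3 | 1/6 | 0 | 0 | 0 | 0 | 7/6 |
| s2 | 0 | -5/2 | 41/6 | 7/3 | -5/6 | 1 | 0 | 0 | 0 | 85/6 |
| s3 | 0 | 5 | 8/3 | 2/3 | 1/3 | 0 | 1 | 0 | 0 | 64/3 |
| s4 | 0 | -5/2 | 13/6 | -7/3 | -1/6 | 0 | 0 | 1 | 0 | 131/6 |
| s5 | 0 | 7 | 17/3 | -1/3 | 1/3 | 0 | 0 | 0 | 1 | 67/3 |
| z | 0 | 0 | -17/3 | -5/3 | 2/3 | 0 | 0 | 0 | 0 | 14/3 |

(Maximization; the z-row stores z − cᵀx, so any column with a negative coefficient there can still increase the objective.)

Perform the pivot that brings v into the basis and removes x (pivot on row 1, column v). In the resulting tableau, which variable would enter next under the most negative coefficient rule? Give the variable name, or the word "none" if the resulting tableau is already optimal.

Pivot element 1/3. New z-row = old z-row − (-5/3)·(row 1/(1/3)).
Updated z-row coefficients: x: 5, y: 5/2, w: -13/2, v: 0, s1: 3/2, s2: 0, s3: 0, s4: 0, s5: 0.
The most negative is -13/2 in column w, so w would enter next.

w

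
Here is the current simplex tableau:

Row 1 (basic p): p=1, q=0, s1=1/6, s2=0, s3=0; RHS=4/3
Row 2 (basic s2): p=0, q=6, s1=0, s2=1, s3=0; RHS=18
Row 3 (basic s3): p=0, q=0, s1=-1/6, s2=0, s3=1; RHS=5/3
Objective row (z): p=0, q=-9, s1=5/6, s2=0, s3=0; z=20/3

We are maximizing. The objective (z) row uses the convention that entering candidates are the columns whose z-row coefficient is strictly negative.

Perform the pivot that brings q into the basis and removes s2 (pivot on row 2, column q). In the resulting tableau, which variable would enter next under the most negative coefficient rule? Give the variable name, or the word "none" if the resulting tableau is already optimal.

none

Pivot element 6. New z-row = old z-row − (-9)·(row 2/6).
Updated z-row coefficients: p: 0, q: 0, s1: 5/6, s2: 3/2, s3: 0.
No coefficient is strictly negative; the tableau after this pivot is optimal.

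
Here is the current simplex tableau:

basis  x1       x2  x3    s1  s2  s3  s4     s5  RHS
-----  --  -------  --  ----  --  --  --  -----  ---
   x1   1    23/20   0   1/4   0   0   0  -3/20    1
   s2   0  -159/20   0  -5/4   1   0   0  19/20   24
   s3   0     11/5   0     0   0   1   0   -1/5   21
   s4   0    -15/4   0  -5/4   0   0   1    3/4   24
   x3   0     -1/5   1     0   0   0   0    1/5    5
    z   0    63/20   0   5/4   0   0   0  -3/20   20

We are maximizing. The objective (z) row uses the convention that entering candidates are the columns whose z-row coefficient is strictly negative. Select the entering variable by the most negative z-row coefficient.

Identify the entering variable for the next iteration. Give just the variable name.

s5

Objective-row coefficients: x1: 0, x2: 63/20, x3: 0, s1: 5/4, s2: 0, s3: 0, s4: 0, s5: -3/20.
The most negative is -3/20 in column s5, so s5 enters.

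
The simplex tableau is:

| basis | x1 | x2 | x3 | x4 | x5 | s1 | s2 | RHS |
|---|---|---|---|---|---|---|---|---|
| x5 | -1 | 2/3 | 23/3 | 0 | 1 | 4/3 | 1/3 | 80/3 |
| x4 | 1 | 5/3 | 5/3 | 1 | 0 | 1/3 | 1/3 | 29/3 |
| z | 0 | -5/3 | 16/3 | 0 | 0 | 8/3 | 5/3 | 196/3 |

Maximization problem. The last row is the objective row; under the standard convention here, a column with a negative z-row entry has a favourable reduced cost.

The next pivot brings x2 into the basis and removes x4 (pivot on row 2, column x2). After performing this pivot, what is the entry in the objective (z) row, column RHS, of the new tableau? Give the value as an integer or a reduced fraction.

Pivot element is row 2, column x2: 5/3.
Normalize row 2: new (row 2, RHS) = (29/3)/(5/3) = 29/5.
z-row ← z-row − (-5/3)·(new row 2): 196/3 − (-5/3)·(29/5) = 75.

75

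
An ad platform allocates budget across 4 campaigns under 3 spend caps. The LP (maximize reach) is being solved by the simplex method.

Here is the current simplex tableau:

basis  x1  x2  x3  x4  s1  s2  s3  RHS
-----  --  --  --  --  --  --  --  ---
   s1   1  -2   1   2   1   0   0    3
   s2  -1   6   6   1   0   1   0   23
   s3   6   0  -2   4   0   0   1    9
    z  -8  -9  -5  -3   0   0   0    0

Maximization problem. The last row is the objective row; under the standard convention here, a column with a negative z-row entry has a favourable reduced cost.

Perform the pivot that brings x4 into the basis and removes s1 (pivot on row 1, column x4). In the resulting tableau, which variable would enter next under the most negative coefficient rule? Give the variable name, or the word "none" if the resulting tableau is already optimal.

x2

Pivot element 2. New z-row = old z-row − (-3)·(row 1/2).
Updated z-row coefficients: x1: -13/2, x2: -12, x3: -7/2, x4: 0, s1: 3/2, s2: 0, s3: 0.
The most negative is -12 in column x2, so x2 would enter next.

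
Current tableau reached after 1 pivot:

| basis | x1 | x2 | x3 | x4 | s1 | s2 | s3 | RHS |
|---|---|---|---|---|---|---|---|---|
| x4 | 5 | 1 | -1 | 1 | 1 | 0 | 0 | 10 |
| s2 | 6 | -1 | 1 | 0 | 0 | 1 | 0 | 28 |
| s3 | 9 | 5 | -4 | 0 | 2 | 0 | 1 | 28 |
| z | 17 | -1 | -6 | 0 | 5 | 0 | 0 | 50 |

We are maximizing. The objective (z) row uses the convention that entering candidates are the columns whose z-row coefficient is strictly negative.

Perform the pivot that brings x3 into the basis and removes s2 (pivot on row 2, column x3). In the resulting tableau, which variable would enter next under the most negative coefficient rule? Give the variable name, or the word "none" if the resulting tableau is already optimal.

Pivot element 1. New z-row = old z-row − (-6)·(row 2/1).
Updated z-row coefficients: x1: 53, x2: -7, x3: 0, x4: 0, s1: 5, s2: 6, s3: 0.
The most negative is -7 in column x2, so x2 would enter next.

x2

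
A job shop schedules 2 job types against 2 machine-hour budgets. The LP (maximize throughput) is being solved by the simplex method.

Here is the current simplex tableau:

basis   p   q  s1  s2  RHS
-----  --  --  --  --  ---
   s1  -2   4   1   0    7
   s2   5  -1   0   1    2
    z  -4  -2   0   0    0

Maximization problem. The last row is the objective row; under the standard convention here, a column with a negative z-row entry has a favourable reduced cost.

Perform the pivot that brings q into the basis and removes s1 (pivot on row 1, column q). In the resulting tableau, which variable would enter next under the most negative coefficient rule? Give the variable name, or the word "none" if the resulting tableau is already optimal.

p

Pivot element 4. New z-row = old z-row − (-2)·(row 1/4).
Updated z-row coefficients: p: -5, q: 0, s1: 1/2, s2: 0.
The most negative is -5 in column p, so p would enter next.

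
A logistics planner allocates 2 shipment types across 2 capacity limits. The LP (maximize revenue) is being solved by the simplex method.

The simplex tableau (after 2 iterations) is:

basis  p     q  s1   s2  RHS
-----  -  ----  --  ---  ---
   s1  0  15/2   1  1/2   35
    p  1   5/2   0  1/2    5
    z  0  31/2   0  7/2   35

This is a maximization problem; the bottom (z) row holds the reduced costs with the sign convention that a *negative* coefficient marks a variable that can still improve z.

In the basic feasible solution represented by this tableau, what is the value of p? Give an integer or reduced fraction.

5

p is basic (row 2); its value is the RHS of that row: 5.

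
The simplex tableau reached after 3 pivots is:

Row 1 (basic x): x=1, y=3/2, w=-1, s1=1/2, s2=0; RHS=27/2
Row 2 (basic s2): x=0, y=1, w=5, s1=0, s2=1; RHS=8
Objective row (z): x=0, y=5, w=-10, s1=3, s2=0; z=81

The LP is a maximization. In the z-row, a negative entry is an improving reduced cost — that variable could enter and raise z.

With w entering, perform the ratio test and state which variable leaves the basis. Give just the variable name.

s2

Ratios: row 1 (x): entry -1 ≤ 0, skip; row 2 (s2): 8/5 = 8/5.
Minimum ratio 8/5 is in the s2 row, so s2 leaves.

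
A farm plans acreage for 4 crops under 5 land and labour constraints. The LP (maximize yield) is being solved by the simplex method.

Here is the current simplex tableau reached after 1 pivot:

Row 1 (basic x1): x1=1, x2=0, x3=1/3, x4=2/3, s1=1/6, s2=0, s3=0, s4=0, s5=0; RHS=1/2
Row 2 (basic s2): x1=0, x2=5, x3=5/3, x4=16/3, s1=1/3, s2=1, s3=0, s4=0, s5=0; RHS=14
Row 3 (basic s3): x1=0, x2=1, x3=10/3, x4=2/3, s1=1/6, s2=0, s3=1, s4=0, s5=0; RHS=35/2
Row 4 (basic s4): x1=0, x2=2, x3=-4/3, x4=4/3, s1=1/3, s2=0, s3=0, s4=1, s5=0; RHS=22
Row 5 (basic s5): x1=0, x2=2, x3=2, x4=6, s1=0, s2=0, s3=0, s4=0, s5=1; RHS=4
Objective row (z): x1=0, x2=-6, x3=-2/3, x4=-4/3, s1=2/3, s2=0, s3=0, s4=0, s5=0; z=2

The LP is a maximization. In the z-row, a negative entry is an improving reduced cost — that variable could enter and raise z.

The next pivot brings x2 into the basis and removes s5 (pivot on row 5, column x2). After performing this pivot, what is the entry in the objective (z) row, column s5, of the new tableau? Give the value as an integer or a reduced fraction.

3

Pivot element is row 5, column x2: 2.
Normalize row 5: new (row 5, s5) = 1/2 = 1/2.
z-row ← z-row − (-6)·(new row 5): 0 − (-6)·(1/2) = 3.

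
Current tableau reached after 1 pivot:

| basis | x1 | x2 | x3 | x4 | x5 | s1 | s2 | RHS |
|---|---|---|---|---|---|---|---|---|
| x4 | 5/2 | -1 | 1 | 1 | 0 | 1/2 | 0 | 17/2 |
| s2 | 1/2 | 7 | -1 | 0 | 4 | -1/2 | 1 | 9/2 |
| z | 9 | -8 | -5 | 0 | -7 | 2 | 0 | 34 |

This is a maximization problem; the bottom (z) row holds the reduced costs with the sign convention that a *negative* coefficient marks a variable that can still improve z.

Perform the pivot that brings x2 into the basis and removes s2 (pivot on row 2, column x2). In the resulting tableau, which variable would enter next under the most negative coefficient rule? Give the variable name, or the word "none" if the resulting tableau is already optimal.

x3

Pivot element 7. New z-row = old z-row − (-8)·(row 2/7).
Updated z-row coefficients: x1: 67/7, x2: 0, x3: -43/7, x4: 0, x5: -17/7, s1: 10/7, s2: 8/7.
The most negative is -43/7 in column x3, so x3 would enter next.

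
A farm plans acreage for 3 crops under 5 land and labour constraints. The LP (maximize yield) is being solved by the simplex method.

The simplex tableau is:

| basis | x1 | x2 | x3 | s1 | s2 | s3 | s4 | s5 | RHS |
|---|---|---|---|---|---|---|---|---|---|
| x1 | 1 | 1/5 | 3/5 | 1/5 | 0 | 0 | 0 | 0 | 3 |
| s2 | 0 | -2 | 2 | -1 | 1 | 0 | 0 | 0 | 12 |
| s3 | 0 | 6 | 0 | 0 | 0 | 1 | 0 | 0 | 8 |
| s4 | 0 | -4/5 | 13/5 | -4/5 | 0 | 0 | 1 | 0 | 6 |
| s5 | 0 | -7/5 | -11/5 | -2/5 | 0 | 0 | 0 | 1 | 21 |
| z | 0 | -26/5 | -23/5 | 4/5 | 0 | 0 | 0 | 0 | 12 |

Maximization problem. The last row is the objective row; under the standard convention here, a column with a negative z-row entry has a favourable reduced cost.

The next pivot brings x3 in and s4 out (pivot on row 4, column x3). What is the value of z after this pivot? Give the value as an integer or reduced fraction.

294/13

Minimum ratio for x3: 6/(13/5) = 30/13.
z changes by −(z-row coeff of x3)·ratio = −(-23/5)·(30/13) = 138/13.
New z = 12 + (138/13) = 294/13.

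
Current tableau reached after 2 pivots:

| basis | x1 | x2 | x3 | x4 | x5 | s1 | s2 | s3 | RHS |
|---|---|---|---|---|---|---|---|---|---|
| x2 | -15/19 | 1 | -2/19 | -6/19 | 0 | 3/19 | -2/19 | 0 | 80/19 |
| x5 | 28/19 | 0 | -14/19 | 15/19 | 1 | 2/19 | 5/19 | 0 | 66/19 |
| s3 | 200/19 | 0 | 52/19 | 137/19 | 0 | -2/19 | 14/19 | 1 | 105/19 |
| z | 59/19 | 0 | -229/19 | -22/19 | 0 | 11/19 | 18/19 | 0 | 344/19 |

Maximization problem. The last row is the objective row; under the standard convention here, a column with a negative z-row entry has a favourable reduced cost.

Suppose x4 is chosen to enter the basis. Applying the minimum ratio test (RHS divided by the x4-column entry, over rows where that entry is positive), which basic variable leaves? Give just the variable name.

Ratios: row 1 (x2): entry -6/19 ≤ 0, skip; row 2 (x5): (66/19)/(15/19) = 22/5; row 3 (s3): (105/19)/(137/19) = 105/137.
Minimum ratio 105/137 is in the s3 row, so s3 leaves.

s3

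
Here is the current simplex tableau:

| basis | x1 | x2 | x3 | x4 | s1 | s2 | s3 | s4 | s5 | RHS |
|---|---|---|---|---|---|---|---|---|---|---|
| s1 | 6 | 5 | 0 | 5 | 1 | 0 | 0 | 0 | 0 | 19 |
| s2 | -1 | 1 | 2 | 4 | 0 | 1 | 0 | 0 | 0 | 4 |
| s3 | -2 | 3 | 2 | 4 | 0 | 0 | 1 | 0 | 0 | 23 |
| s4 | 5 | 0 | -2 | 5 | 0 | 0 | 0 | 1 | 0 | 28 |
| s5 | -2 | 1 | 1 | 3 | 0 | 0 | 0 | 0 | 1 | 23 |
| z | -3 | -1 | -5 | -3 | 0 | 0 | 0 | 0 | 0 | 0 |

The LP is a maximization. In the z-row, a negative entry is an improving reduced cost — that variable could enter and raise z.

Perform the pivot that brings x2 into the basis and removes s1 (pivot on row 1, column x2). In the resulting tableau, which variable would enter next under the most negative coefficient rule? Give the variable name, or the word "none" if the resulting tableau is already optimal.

Pivot element 5. New z-row = old z-row − (-1)·(row 1/5).
Updated z-row coefficients: x1: -9/5, x2: 0, x3: -5, x4: -2, s1: 1/5, s2: 0, s3: 0, s4: 0, s5: 0.
The most negative is -5 in column x3, so x3 would enter next.

x3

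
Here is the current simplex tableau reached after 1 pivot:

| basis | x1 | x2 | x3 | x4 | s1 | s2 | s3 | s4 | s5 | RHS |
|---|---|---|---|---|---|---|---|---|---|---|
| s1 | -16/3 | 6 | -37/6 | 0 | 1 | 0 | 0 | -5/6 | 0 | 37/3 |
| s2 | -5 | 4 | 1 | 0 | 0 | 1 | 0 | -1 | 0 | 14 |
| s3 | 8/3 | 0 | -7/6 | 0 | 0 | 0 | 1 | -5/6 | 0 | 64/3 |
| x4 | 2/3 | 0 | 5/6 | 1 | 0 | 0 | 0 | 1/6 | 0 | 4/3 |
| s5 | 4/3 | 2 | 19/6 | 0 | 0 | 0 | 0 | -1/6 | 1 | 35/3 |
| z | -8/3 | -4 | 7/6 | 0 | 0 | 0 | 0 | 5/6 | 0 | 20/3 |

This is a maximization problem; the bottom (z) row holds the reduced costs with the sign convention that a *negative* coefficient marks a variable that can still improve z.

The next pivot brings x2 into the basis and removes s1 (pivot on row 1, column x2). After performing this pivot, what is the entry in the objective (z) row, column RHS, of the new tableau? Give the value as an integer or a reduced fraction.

Pivot element is row 1, column x2: 6.
Normalize row 1: new (row 1, RHS) = (37/3)/6 = 37/18.
z-row ← z-row − (-4)·(new row 1): 20/3 − (-4)·(37/18) = 134/9.

134/9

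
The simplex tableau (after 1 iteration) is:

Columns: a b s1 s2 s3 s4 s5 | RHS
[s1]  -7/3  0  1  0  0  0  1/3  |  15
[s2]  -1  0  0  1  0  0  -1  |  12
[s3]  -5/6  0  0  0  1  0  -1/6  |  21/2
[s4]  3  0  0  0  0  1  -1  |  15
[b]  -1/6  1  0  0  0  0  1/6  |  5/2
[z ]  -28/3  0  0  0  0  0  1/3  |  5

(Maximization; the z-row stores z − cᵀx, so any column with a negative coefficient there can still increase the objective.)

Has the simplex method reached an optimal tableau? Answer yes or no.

Column a has objective-row coefficient -28/3, which is negative; an improving pivot exists, so not yet optimal.

no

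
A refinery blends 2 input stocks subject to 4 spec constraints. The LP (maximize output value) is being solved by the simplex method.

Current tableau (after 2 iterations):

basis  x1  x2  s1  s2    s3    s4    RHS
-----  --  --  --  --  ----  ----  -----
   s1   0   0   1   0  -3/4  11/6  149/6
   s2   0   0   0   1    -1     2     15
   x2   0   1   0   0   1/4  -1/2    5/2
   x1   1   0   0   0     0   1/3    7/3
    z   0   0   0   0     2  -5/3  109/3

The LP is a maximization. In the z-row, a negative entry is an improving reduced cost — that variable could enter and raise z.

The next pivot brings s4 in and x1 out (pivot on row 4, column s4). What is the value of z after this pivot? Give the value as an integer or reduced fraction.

Minimum ratio for s4: (7/3)/(1/3) = 7.
z changes by −(z-row coeff of s4)·ratio = −(-5/3)·7 = 35/3.
New z = 109/3 + (35/3) = 48.

48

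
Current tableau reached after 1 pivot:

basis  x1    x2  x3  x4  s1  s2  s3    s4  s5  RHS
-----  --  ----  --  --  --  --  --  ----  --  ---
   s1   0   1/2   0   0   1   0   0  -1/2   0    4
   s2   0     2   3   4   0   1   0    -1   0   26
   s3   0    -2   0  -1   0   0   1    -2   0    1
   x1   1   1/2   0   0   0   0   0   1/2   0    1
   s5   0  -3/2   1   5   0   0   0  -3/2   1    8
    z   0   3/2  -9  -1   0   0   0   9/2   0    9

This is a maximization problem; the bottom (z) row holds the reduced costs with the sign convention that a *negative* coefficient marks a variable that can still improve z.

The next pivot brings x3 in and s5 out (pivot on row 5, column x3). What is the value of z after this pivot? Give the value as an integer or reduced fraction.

81

Minimum ratio for x3: 8/1 = 8.
z changes by −(z-row coeff of x3)·ratio = −(-9)·8 = 72.
New z = 9 + 72 = 81.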